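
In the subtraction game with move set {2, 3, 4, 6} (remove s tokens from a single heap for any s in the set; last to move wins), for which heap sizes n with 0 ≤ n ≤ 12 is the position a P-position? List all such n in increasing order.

0, 1, 8, 9

Build the Grundy sequence with g(k) = mex{g(k−s) : s ∈ {2, 3, 4, 6}, s ≤ k}:
k:     0  1  2  3  4  5  6  7  8  9 10 11 12
g(k):  0  0  1  1  2  2  3  3  0  0  1  1  2
The P-positions (g = 0) in 0..12 are 0, 1, 8, 9.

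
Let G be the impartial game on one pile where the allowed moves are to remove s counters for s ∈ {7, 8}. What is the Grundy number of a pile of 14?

2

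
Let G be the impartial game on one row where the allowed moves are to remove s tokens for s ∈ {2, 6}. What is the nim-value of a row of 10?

1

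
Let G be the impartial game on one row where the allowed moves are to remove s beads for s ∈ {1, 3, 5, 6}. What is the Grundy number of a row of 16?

Grundy values for subtraction set {1, 3, 5, 6}:
k:     0  1  2  3  4  5  6  7  8  9 10 11 12 13 14 15 16
g(k):  0  1  0  1  0  1  2  3  2  3  2  0  1  0  1  0  1
So g(16) = 1.

1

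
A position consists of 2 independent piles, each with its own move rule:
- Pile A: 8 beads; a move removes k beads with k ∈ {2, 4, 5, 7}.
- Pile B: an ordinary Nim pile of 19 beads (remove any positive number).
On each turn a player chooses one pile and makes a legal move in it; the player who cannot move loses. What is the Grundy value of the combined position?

23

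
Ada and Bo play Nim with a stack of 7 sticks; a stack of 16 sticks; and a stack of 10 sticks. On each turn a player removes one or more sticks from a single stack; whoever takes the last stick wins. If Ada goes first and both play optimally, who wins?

Ada wins

Bitwise XOR of the heap sizes:
  00111  (7)
  10000  (16)
  01010  (10)
  -----
  11101  (29)
The nim-sum is 29 ≠ 0, so this is an N-position: the player to move can win; Ada has a winning move.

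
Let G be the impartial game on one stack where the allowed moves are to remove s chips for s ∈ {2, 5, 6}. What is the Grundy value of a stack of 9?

Grundy values for subtraction set {2, 5, 6}:
k:     0  1  2  3  4  5  6  7  8  9
g(k):  0  0  1  1  0  2  1  3  0  2
So g(9) = 2.

2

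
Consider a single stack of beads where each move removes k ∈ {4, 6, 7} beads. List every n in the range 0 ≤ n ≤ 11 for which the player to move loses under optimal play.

Grundy values for subtraction set {4, 6, 7}:
k:     0  1  2  3  4  5  6  7  8  9 10 11
g(k):  0  0  0  0  1  1  1  1  2  2  2  0
The P-positions (g = 0) in 0..11 are 0, 1, 2, 3, 11.

0, 1, 2, 3, 11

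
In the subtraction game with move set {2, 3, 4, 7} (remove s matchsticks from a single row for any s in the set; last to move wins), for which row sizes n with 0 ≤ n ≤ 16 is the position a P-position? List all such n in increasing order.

Build the Grundy sequence with g(k) = mex{g(k−s) : s ∈ {2, 3, 4, 7}, s ≤ k}:
k:     0  1  2  3  4  5  6  7  8  9 10 11 12 13 14 15 16
g(k):  0  0  1  1  2  2  0  3  1  4  2  0  0  1  1  2  2
The P-positions (g = 0) in 0..16 are 0, 1, 6, 11, 12.

0, 1, 6, 11, 12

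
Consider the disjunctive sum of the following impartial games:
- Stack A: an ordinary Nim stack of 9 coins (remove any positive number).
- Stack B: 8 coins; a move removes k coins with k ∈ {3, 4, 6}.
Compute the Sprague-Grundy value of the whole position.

Stack A is a plain Nim stack of size 9, so its Grundy value is 9.
Build the Grundy sequence for stack B with g(k) = mex{g(k−s) : s ∈ {3, 4, 6}, s ≤ k}:
g(0) = mex{} = 0
g(1) = mex{} = 0
g(2) = mex{} = 0
g(3) = mex{0} = 1
g(4) = mex{0} = 1
g(5) = mex{0} = 1
g(6) = mex{0,1} = 2
g(7) = mex{0,1} = 2
g(8) = mex{0,1} = 2
So g(8) = 2.
By the Sprague-Grundy theorem, the Grundy value of a sum of independent games is the XOR of the component values.
Combined value = 9 XOR 2 = 11.

11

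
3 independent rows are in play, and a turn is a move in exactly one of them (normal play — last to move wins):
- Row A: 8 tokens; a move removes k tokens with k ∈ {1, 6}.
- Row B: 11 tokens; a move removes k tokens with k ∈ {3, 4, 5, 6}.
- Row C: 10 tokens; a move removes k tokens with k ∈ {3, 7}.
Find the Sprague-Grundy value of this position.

1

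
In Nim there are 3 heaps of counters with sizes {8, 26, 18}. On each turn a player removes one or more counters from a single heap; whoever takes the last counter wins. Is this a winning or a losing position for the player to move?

Nim-sum: 8 XOR 26 XOR 18 = 0.
The nim-sum is 0, so this is a P-position: the player to move is in a losing position under optimal play.

Losing position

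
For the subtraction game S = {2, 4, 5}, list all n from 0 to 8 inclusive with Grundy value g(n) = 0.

0, 1, 7, 8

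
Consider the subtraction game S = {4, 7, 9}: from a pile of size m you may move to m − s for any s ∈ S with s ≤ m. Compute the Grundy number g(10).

2

Build the Grundy sequence with g(k) = mex{g(k−s) : s ∈ {4, 7, 9}, s ≤ k}:
g(0) = mex{} = 0
g(1) = mex{} = 0
g(2) = mex{} = 0
g(3) = mex{} = 0
g(4) = mex{0} = 1
g(5) = mex{0} = 1
g(6) = mex{0} = 1
g(7) = mex{0} = 1
g(8) = mex{0,1} = 2
g(9) = mex{0,1} = 2
g(10) = mex{0,1} = 2
So g(10) = 2.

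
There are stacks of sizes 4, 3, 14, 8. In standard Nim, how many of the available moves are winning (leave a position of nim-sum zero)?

In binary:
  0100  (4)
  0011  (3)
  1110  (14)
  1000  (8)
  ----
  0001  (1)
The overall nim-sum is X = 1. A stack of size p has a winning move iff p XOR X < p (reduce it to p XOR X).
  4: 4 XOR 1 = 5 ≥ 4 — no move.
  3: 3 XOR 1 = 2 < 3 — winning move (to 2).
  14: 14 XOR 1 = 15 ≥ 14 — no move.
  8: 8 XOR 1 = 9 ≥ 8 — no move.
That gives 1 winning move.

1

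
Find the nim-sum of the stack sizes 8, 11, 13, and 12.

2

Nim-sum: 8 ⊕ 11 ⊕ 13 ⊕ 12 = 2.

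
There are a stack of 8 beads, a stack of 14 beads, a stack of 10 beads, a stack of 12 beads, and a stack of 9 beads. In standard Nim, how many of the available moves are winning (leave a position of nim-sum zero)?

5

Nim-sum: 8 XOR 14 XOR 10 XOR 12 XOR 9 = 9.
The overall nim-sum is X = 9. A stack of size p has a winning move iff p XOR X < p (reduce it to p XOR X).
  8: 8 XOR 9 = 1 < 8 — winning move (to 1).
  14: 14 XOR 9 = 7 < 14 — winning move (to 7).
  10: 10 XOR 9 = 3 < 10 — winning move (to 3).
  12: 12 XOR 9 = 5 < 12 — winning move (to 5).
  9: 9 XOR 9 = 0 < 9 — winning move (to 0).
That gives 5 winning moves.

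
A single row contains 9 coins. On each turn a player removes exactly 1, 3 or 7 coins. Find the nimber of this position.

Grundy values for subtraction set {1, 3, 7}:
g(0) = mex{} = 0
g(1) = mex{0} = 1
g(2) = mex{1} = 0
g(3) = mex{0} = 1
g(4) = mex{1} = 0
g(5) = mex{0} = 1
g(6) = mex{1} = 0
g(7) = mex{0} = 1
g(8) = mex{1} = 0
g(9) = mex{0} = 1
So g(9) = 1.

1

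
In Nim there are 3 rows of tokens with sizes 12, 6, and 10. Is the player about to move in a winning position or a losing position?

Losing position

Bitwise XOR of the heap sizes:
  1100  (12)
  0110  (6)
  1010  (10)
  ----
  0000  (0)
The nim-sum is 0, so this is a P-position: the player to move is in a losing position under optimal play.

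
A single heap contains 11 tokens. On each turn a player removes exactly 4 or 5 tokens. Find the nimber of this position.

Build the Grundy sequence with g(k) = mex{g(k−s) : s ∈ {4, 5}, s ≤ k}:
k:     0  1  2  3  4  5  6  7  8  9 10 11
g(k):  0  0  0  0  1  1  1  1  2  0  0  0
So g(11) = 0.

0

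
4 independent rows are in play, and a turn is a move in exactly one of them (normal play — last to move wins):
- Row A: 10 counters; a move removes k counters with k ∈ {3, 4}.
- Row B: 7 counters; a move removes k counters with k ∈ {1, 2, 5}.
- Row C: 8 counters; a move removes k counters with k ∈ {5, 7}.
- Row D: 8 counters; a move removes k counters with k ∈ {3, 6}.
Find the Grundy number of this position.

3

Build the Grundy sequence for row A with g(k) = mex{g(k−s) : s ∈ {3, 4}, s ≤ k}:
k:     0  1  2  3  4  5  6  7  8  9 10
g(k):  0  0  0  1  1  1  2  0  0  0  1
So g(10) = 1.
Build the Grundy sequence for row B with g(k) = mex{g(k−s) : s ∈ {1, 2, 5}, s ≤ k}:
k:     0  1  2  3  4  5  6  7
g(k):  0  1  2  0  1  2  0  1
So g(7) = 1.
Build the Grundy sequence for row C with g(k) = mex{g(k−s) : s ∈ {5, 7}, s ≤ k}:
g(0) = mex{} = 0
g(1) = mex{} = 0
g(2) = mex{} = 0
g(3) = mex{} = 0
g(4) = mex{} = 0
g(5) = mex{0} = 1
g(6) = mex{0} = 1
g(7) = mex{0} = 1
g(8) = mex{0} = 1
So g(8) = 1.
Build the Grundy sequence for row D with g(k) = mex{g(k−s) : s ∈ {3, 6}, s ≤ k}:
k:     0  1  2  3  4  5  6  7  8
g(k):  0  0  0  1  1  1  2  2  2
So g(8) = 2.
The value of a disjunctive sum is the nim-sum of the parts.
Combined value = 1 ⊕ 1 ⊕ 1 ⊕ 2 = 3.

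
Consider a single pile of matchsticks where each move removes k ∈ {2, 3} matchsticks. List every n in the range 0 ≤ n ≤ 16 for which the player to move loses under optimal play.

0, 1, 5, 6, 10, 11, 15, 16

Grundy values for subtraction set {2, 3}:
k:     0  1  2  3  4  5  6  7  8  9 10 11 12 13 14 15 16
g(k):  0  0  1  1  2  0  0  1  1  2  0  0  1  1  2  0  0
The P-positions (g = 0) in 0..16 are 0, 1, 5, 6, 10, 11, 15, 16.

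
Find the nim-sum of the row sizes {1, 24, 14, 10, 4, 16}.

Bitwise XOR of the heap sizes:
  00001  (1)
  11000  (24)
  01110  (14)
  01010  (10)
  00100  (4)
  10000  (16)
  -----
  01001  (9)

9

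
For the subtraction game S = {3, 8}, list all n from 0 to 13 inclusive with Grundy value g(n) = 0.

0, 1, 2, 6, 7, 11, 12, 13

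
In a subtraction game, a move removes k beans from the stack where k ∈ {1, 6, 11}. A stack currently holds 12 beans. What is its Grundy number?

Grundy values for subtraction set {1, 6, 11}:
g(0) = mex{} = 0
g(1) = mex{0} = 1
g(2) = mex{1} = 0
g(3) = mex{0} = 1
g(4) = mex{1} = 0
g(5) = mex{0} = 1
g(6) = mex{0,1} = 2
g(7) = mex{1,2} = 0
g(8) = mex{0} = 1
g(9) = mex{1} = 0
g(10) = mex{0} = 1
g(11) = mex{0,1} = 2
g(12) = mex{1,2} = 0
So g(12) = 0.

0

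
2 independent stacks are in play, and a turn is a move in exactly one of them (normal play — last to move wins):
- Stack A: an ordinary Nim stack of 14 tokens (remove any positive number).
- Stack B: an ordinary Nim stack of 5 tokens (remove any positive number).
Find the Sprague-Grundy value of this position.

11

Stack A is a plain Nim stack of size 14, so its Grundy value is 14.
Stack B is a plain Nim stack of size 5, so its Grundy value is 5.
By the Sprague-Grundy theorem, the Grundy value of a sum of independent games is the XOR of the component values.
Combined value = 14 ⊕ 5 = 11.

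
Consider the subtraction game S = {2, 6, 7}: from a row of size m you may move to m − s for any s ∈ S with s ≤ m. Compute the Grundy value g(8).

Build the Grundy sequence with g(k) = mex{g(k−s) : s ∈ {2, 6, 7}, s ≤ k}:
g(0) = mex{} = 0
g(1) = mex{} = 0
g(2) = mex{0} = 1
g(3) = mex{0} = 1
g(4) = mex{1} = 0
g(5) = mex{1} = 0
g(6) = mex{0} = 1
g(7) = mex{0} = 1
g(8) = mex{0,1} = 2
So g(8) = 2.

2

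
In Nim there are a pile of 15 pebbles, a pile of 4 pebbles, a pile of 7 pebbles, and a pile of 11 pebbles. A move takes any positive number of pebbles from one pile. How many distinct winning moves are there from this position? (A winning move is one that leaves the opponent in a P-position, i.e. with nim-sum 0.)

3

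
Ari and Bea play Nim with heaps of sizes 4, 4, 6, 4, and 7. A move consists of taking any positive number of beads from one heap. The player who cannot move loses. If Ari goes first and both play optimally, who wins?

Ari wins

Nim-sum: 4 ^ 4 ^ 6 ^ 4 ^ 7 = 5.
The nim-sum is 5 ≠ 0, so this is an N-position: the player to move can win; Ari has a winning move.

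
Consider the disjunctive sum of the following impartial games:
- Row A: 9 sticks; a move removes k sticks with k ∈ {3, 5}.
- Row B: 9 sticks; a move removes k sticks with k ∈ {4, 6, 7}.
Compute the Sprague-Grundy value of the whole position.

2

Build the Grundy sequence for row A with g(k) = mex{g(k−s) : s ∈ {3, 5}, s ≤ k}:
k:     0  1  2  3  4  5  6  7  8  9
g(k):  0  0  0  1  1  1  2  2  0  0
So g(9) = 0.
Grundy values for row B (subtraction set {4, 6, 7}):
g(0) = mex{} = 0
g(1) = mex{} = 0
g(2) = mex{} = 0
g(3) = mex{} = 0
g(4) = mex{0} = 1
g(5) = mex{0} = 1
g(6) = mex{0} = 1
g(7) = mex{0} = 1
g(8) = mex{0,1} = 2
g(9) = mex{0,1} = 2
So g(9) = 2.
The value of a disjunctive sum is the nim-sum of the parts.
Combined value = 0 XOR 2 = 2.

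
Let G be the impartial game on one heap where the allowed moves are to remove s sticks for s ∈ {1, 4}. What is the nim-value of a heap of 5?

0

Compute g(0), g(1), … for moves {1, 4}:
k:     0  1  2  3  4  5
g(k):  0  1  0  1  2  0
So g(5) = 0.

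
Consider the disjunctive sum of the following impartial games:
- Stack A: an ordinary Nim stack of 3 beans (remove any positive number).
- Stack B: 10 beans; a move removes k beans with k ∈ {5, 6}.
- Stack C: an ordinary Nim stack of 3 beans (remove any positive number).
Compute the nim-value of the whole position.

Stack A is a plain Nim stack of size 3, so its Grundy value is 3.
Build the Grundy sequence for stack B with g(k) = mex{g(k−s) : s ∈ {5, 6}, s ≤ k}:
g(0) = mex{} = 0
g(1) = mex{} = 0
g(2) = mex{} = 0
g(3) = mex{} = 0
g(4) = mex{} = 0
g(5) = mex{0} = 1
g(6) = mex{0} = 1
g(7) = mex{0} = 1
g(8) = mex{0} = 1
g(9) = mex{0} = 1
g(10) = mex{0,1} = 2
So g(10) = 2.
Stack C is a plain Nim stack of size 3, so its Grundy value is 3.
The value of a disjunctive sum is the nim-sum of the parts.
Combined value = 3 ⊕ 2 ⊕ 3 = 2.

2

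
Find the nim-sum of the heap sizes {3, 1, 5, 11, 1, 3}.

14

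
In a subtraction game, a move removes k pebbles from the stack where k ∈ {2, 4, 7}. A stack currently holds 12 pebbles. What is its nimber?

Compute g(0), g(1), … for moves {2, 4, 7}:
k:     0  1  2  3  4  5  6  7  8  9 10 11 12
g(k):  0  0  1  1  2  2  0  3  1  0  2  1  0
So g(12) = 0.

0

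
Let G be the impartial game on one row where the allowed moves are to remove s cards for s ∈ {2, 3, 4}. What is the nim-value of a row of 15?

1

Grundy values for subtraction set {2, 3, 4}:
k:     0  1  2  3  4  5  6  7  8  9 10 11 12 13 14 15
g(k):  0  0  1  1  2  2  0  0  1  1  2  2  0  0  1  1
So g(15) = 1.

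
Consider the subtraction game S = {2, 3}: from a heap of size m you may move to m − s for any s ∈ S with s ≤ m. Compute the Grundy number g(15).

0

Compute g(0), g(1), … for moves {2, 3}:
k:     0  1  2  3  4  5  6  7  8  9 10 11 12 13 14 15
g(k):  0  0  1  1  2  0  0  1  1  2  0  0  1  1  2  0
So g(15) = 0.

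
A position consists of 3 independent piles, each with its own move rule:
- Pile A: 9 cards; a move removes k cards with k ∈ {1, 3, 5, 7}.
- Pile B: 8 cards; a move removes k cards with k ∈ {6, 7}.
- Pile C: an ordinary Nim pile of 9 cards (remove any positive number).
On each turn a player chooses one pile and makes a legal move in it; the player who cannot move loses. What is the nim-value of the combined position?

9

Build the Grundy sequence for pile A with g(k) = mex{g(k−s) : s ∈ {1, 3, 5, 7}, s ≤ k}:
k:     0  1  2  3  4  5  6  7  8  9
g(k):  0  1  0  1  0  1  0  1  0  1
So g(9) = 1.
For pile B, compute g(0), g(1), … with moves {6, 7}:
k:     0  1  2  3  4  5  6  7  8
g(k):  0  0  0  0  0  0  1  1  1
So g(8) = 1.
Pile C is a plain Nim pile of size 9, so its Grundy value is 9.
By the Sprague-Grundy theorem, the Grundy value of a sum of independent games is the XOR of the component values.
Combined value = 1 XOR 1 XOR 9 = 9.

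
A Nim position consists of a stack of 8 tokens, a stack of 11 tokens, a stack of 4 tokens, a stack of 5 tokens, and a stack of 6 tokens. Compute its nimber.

4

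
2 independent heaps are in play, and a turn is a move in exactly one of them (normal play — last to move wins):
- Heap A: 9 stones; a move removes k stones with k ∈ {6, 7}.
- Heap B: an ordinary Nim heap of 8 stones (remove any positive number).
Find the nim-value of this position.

9

Build the Grundy sequence for heap A with g(k) = mex{g(k−s) : s ∈ {6, 7}, s ≤ k}:
k:     0  1  2  3  4  5  6  7  8  9
g(k):  0  0  0  0  0  0  1  1  1  1
So g(9) = 1.
Heap B is a plain Nim heap of size 8, so its Grundy value is 8.
The value of a disjunctive sum is the nim-sum of the parts.
Combined value = 1 XOR 8 = 9.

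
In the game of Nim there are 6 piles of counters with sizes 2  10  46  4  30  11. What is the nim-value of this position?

In binary:
  000010  (2)
  001010  (10)
  101110  (46)
  000100  (4)
  011110  (30)
  001011  (11)
  ------
  110111  (55)

55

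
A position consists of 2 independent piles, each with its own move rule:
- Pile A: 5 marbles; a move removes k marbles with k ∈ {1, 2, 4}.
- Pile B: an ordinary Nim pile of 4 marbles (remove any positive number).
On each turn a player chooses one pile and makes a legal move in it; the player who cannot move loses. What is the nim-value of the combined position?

6

Build the Grundy sequence for pile A with g(k) = mex{g(k−s) : s ∈ {1, 2, 4}, s ≤ k}:
k:     0  1  2  3  4  5
g(k):  0  1  2  0  1  2
So g(5) = 2.
Pile B is a plain Nim pile of size 4, so its Grundy value is 4.
By the Sprague-Grundy theorem, the Grundy value of a sum of independent games is the XOR of the component values.
Combined value = 2 ⊕ 4 = 6.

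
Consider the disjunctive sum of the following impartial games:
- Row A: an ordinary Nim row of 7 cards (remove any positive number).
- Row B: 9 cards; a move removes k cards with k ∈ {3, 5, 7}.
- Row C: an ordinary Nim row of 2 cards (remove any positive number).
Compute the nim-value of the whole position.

Row A is a plain Nim row of size 7, so its Grundy value is 7.
Grundy values for row B (subtraction set {3, 5, 7}):
g(0) = mex{} = 0
g(1) = mex{} = 0
g(2) = mex{} = 0
g(3) = mex{0} = 1
g(4) = mex{0} = 1
g(5) = mex{0} = 1
g(6) = mex{0,1} = 2
g(7) = mex{0,1} = 2
g(8) = mex{0,1} = 2
g(9) = mex{0,1,2} = 3
So g(9) = 3.
Row C is a plain Nim row of size 2, so its Grundy value is 2.
The value of a disjunctive sum is the nim-sum of the parts.
Combined value = 7 XOR 3 XOR 2 = 6.

6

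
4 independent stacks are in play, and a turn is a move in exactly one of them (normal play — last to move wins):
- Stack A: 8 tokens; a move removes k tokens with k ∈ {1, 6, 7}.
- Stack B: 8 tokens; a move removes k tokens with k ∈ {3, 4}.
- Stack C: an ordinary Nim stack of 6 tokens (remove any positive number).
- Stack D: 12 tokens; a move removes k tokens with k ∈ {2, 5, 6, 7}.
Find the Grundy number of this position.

4

For stack A, compute g(0), g(1), … with moves {1, 6, 7}:
g(0) = mex{} = 0
g(1) = mex{0} = 1
g(2) = mex{1} = 0
g(3) = mex{0} = 1
g(4) = mex{1} = 0
g(5) = mex{0} = 1
g(6) = mex{0,1} = 2
g(7) = mex{0,1,2} = 3
g(8) = mex{0,1,3} = 2
So g(8) = 2.
For stack B, compute g(0), g(1), … with moves {3, 4}:
k:     0  1  2  3  4  5  6  7  8
g(k):  0  0  0  1  1  1  2  0  0
So g(8) = 0.
Stack C is a plain Nim stack of size 6, so its Grundy value is 6.
For stack D, compute g(0), g(1), … with moves {2, 5, 6, 7}:
k:     0  1  2  3  4  5  6  7  8  9 10 11 12
g(k):  0  0  1  1  0  2  1  3  2  2  3  3  0
So g(12) = 0.
The value of a disjunctive sum is the nim-sum of the parts.
Combined value = 2 XOR 0 XOR 6 XOR 0 = 4.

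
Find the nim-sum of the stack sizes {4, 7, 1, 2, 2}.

Write each in binary and XOR column by column:
  100  (4)
  111  (7)
  001  (1)
  010  (2)
  010  (2)
  ---
  010  (2)

2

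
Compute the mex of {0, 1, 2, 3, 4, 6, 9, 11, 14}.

5

The values 0, 1, 2, 3, 4 are all present; 5 is the first non-negative integer missing from the set.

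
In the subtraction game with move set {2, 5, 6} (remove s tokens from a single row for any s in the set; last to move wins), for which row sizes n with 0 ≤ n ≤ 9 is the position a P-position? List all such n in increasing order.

0, 1, 4, 8

Compute g(0), g(1), … for moves {2, 5, 6}:
g(0) = mex{} = 0
g(1) = mex{} = 0
g(2) = mex{0} = 1
g(3) = mex{0} = 1
g(4) = mex{1} = 0
g(5) = mex{0,1} = 2
g(6) = mex{0} = 1
g(7) = mex{0,1,2} = 3
g(8) = mex{1} = 0
g(9) = mex{0,1,3} = 2
The P-positions (g = 0) in 0..9 are 0, 1, 4, 8.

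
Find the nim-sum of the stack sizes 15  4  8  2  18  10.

Nim-sum: 15 XOR 4 XOR 8 XOR 2 XOR 18 XOR 10 = 25.

25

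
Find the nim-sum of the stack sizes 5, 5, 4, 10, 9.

7

Write each in binary and XOR column by column:
  0101  (5)
  0101  (5)
  0100  (4)
  1010  (10)
  1001  (9)
  ----
  0111  (7)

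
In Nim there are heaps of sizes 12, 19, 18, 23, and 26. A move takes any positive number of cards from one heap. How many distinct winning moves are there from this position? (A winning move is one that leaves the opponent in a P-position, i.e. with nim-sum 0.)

Nim-sum: 12 XOR 19 XOR 18 XOR 23 XOR 26 = 0.
The nim-sum is already 0, so every move leaves a nonzero nim-sum — there are no winning moves.

0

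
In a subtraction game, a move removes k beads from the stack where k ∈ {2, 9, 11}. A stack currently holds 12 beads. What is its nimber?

2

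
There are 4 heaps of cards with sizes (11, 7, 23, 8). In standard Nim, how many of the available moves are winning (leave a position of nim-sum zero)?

Compute the nim-sum pairwise:
11 ^ 7 = 12
12 ^ 23 = 27
27 ^ 8 = 19
The overall nim-sum is X = 19. A heap of size p has a winning move iff p XOR X < p (reduce it to p XOR X).
  11: 11 XOR 19 = 24 ≥ 11 — no move.
  7: 7 XOR 19 = 20 ≥ 7 — no move.
  23: 23 XOR 19 = 4 < 23 — winning move (to 4).
  8: 8 XOR 19 = 27 ≥ 8 — no move.
That gives 1 winning move.

1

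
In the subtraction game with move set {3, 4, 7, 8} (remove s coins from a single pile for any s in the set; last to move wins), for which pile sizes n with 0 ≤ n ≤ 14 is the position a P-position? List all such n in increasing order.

0, 1, 2, 11, 12, 13

Grundy values for subtraction set {3, 4, 7, 8}:
k:     0  1  2  3  4  5  6  7  8  9 10 11 12 13 14
g(k):  0  0  0  1  1  1  2  2  2  3  3  0  0  0  1
The P-positions (g = 0) in 0..14 are 0, 1, 2, 11, 12, 13.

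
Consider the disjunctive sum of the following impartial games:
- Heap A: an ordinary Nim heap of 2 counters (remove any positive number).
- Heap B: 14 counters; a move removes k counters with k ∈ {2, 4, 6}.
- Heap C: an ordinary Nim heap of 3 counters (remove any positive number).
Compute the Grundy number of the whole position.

Heap A is a plain Nim heap of size 2, so its Grundy value is 2.
For heap B, compute g(0), g(1), … with moves {2, 4, 6}:
k:     0  1  2  3  4  5  6  7  8  9 10 11 12 13 14
g(k):  0  0  1  1  2  2  3  3  0  0  1  1  2  2  3
So g(14) = 3.
Heap C is a plain Nim heap of size 3, so its Grundy value is 3.
The value of a disjunctive sum is the nim-sum of the parts.
Combined value = 2 ⊕ 3 ⊕ 3 = 2.

2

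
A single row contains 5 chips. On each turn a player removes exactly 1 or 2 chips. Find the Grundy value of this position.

Compute g(0), g(1), … for moves {1, 2}:
g(0) = mex{} = 0
g(1) = mex{0} = 1
g(2) = mex{0,1} = 2
g(3) = mex{1,2} = 0
g(4) = mex{0,2} = 1
g(5) = mex{0,1} = 2
So g(5) = 2.

2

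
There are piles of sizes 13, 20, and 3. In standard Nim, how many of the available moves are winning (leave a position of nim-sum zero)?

1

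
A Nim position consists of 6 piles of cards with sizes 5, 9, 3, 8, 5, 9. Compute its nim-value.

Nim-sum: 5 XOR 9 XOR 3 XOR 8 XOR 5 XOR 9 = 11.

11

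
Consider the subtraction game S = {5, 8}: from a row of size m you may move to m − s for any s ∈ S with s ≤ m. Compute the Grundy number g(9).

Build the Grundy sequence with g(k) = mex{g(k−s) : s ∈ {5, 8}, s ≤ k}:
g(0) = mex{} = 0
g(1) = mex{} = 0
g(2) = mex{} = 0
g(3) = mex{} = 0
g(4) = mex{} = 0
g(5) = mex{0} = 1
g(6) = mex{0} = 1
g(7) = mex{0} = 1
g(8) = mex{0} = 1
g(9) = mex{0} = 1
So g(9) = 1.

1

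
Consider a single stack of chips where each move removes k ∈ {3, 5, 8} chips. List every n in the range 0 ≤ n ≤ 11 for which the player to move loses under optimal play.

Grundy values for subtraction set {3, 5, 8}:
g(0) = mex{} = 0
g(1) = mex{} = 0
g(2) = mex{} = 0
g(3) = mex{0} = 1
g(4) = mex{0} = 1
g(5) = mex{0} = 1
g(6) = mex{0,1} = 2
g(7) = mex{0,1} = 2
g(8) = mex{0,1} = 2
g(9) = mex{0,1,2} = 3
g(10) = mex{0,1,2} = 3
g(11) = mex{1,2} = 0
The P-positions (g = 0) in 0..11 are 0, 1, 2, 11.

0, 1, 2, 11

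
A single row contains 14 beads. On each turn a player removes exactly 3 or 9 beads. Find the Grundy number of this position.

Compute g(0), g(1), … for moves {3, 9}:
g(0) = mex{} = 0
g(1) = mex{} = 0
g(2) = mex{} = 0
g(3) = mex{0} = 1
g(4) = mex{0} = 1
g(5) = mex{0} = 1
g(6) = mex{1} = 0
g(7) = mex{1} = 0
g(8) = mex{1} = 0
g(9) = mex{0} = 1
g(10) = mex{0} = 1
g(11) = mex{0} = 1
g(12) = mex{1} = 0
g(13) = mex{1} = 0
g(14) = mex{1} = 0
So g(14) = 0.

0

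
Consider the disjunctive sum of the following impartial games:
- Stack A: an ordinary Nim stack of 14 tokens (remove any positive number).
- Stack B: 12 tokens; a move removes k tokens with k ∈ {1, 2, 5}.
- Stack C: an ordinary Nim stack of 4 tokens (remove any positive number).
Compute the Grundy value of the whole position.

Stack A is a plain Nim stack of size 14, so its Grundy value is 14.
Grundy values for stack B (subtraction set {1, 2, 5}):
g(0) = mex{} = 0
g(1) = mex{0} = 1
g(2) = mex{0,1} = 2
g(3) = mex{1,2} = 0
g(4) = mex{0,2} = 1
g(5) = mex{0,1} = 2
g(6) = mex{1,2} = 0
g(7) = mex{0,2} = 1
g(8) = mex{0,1} = 2
g(9) = mex{1,2} = 0
g(10) = mex{0,2} = 1
g(11) = mex{0,1} = 2
g(12) = mex{1,2} = 0
So g(12) = 0.
Stack C is a plain Nim stack of size 4, so its Grundy value is 4.
The value of a disjunctive sum is the nim-sum of the parts.
Combined value = 14 ⊕ 0 ⊕ 4 = 10.

10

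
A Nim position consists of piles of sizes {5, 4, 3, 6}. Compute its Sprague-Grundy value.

4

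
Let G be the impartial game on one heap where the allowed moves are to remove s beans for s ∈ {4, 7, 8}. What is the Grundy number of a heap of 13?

0

Grundy values for subtraction set {4, 7, 8}:
k:     0  1  2  3  4  5  6  7  8  9 10 11 12 13
g(k):  0  0  0  0  1  1  1  1  2  2  2  2  0  0
So g(13) = 0.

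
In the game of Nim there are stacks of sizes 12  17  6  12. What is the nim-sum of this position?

Compute the nim-sum pairwise:
12 XOR 17 = 29
29 XOR 6 = 27
27 XOR 12 = 23

23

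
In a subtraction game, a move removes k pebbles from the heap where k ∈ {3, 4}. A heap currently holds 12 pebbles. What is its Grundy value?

1

Grundy values for subtraction set {3, 4}:
g(0) = mex{} = 0
g(1) = mex{} = 0
g(2) = mex{} = 0
g(3) = mex{0} = 1
g(4) = mex{0} = 1
g(5) = mex{0} = 1
g(6) = mex{0,1} = 2
g(7) = mex{1} = 0
g(8) = mex{1} = 0
g(9) = mex{1,2} = 0
g(10) = mex{0,2} = 1
g(11) = mex{0} = 1
g(12) = mex{0} = 1
So g(12) = 1.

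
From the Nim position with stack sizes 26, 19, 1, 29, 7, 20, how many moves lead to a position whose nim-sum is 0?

3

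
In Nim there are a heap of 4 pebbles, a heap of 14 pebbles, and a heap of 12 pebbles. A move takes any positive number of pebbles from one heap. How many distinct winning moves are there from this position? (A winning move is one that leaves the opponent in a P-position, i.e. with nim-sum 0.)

Compute the nim-sum pairwise:
4 XOR 14 = 10
10 XOR 12 = 6
The overall nim-sum is X = 6. A heap of size p has a winning move iff p XOR X < p (reduce it to p XOR X).
  4: 4 XOR 6 = 2 < 4 — winning move (to 2).
  14: 14 XOR 6 = 8 < 14 — winning move (to 8).
  12: 12 XOR 6 = 10 < 12 — winning move (to 10).
That gives 3 winning moves.

3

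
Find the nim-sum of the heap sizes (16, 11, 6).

29

Nim-sum: 16 ⊕ 11 ⊕ 6 = 29.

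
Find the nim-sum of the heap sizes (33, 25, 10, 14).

Nim-sum: 33 ⊕ 25 ⊕ 10 ⊕ 14 = 60.

60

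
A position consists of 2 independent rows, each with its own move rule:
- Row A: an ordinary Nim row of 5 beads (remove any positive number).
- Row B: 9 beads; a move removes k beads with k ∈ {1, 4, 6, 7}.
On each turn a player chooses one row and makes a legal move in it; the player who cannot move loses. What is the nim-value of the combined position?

7

Row A is a plain Nim row of size 5, so its Grundy value is 5.
For row B, compute g(0), g(1), … with moves {1, 4, 6, 7}:
k:     0  1  2  3  4  5  6  7  8  9
g(k):  0  1  0  1  2  0  1  2  3  2
So g(9) = 2.
The value of a disjunctive sum is the nim-sum of the parts.
Combined value = 5 ⊕ 2 = 7.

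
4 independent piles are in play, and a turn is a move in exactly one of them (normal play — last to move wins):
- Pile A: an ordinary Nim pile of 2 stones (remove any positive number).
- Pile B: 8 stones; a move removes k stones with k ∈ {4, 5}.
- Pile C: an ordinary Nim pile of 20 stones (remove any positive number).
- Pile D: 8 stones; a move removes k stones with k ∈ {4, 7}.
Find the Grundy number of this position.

22

Pile A is a plain Nim pile of size 2, so its Grundy value is 2.
For pile B, compute g(0), g(1), … with moves {4, 5}:
g(0) = mex{} = 0
g(1) = mex{} = 0
g(2) = mex{} = 0
g(3) = mex{} = 0
g(4) = mex{0} = 1
g(5) = mex{0} = 1
g(6) = mex{0} = 1
g(7) = mex{0} = 1
g(8) = mex{0,1} = 2
So g(8) = 2.
Pile C is a plain Nim pile of size 20, so its Grundy value is 20.
Grundy values for pile D (subtraction set {4, 7}):
g(0) = mex{} = 0
g(1) = mex{} = 0
g(2) = mex{} = 0
g(3) = mex{} = 0
g(4) = mex{0} = 1
g(5) = mex{0} = 1
g(6) = mex{0} = 1
g(7) = mex{0} = 1
g(8) = mex{0,1} = 2
So g(8) = 2.
By the Sprague-Grundy theorem, the Grundy value of a sum of independent games is the XOR of the component values.
Combined value = 2 ⊕ 2 ⊕ 20 ⊕ 2 = 22.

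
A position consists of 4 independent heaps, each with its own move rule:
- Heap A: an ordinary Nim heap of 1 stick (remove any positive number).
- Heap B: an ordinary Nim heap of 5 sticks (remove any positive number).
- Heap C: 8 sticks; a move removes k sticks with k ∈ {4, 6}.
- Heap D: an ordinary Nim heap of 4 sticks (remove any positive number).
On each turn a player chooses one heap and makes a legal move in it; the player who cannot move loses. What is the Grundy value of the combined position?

Heap A is a plain Nim heap of size 1, so its Grundy value is 1.
Heap B is a plain Nim heap of size 5, so its Grundy value is 5.
Grundy values for heap C (subtraction set {4, 6}):
g(0) = mex{} = 0
g(1) = mex{} = 0
g(2) = mex{} = 0
g(3) = mex{} = 0
g(4) = mex{0} = 1
g(5) = mex{0} = 1
g(6) = mex{0} = 1
g(7) = mex{0} = 1
g(8) = mex{0,1} = 2
So g(8) = 2.
Heap D is a plain Nim heap of size 4, so its Grundy value is 4.
By the Sprague-Grundy theorem, the Grundy value of a sum of independent games is the XOR of the component values.
Combined value = 1 XOR 5 XOR 2 XOR 4 = 2.

2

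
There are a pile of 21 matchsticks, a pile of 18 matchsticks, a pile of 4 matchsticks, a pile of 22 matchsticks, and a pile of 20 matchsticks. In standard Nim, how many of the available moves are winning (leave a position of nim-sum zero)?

1

Bitwise XOR of the heap sizes:
  10101  (21)
  10010  (18)
  00100  (4)
  10110  (22)
  10100  (20)
  -----
  00001  (1)
The overall nim-sum is X = 1. A pile of size p has a winning move iff p XOR X < p (reduce it to p XOR X).
  21: 21 XOR 1 = 20 < 21 — winning move (to 20).
  18: 18 XOR 1 = 19 ≥ 18 — no move.
  4: 4 XOR 1 = 5 ≥ 4 — no move.
  22: 22 XOR 1 = 23 ≥ 22 — no move.
  20: 20 XOR 1 = 21 ≥ 20 — no move.
That gives 1 winning move.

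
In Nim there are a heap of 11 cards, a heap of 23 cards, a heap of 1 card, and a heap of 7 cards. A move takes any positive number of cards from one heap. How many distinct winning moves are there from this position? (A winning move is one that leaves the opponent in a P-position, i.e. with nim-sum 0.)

1

Compute the nim-sum pairwise:
11 XOR 23 = 28
28 XOR 1 = 29
29 XOR 7 = 26
The overall nim-sum is X = 26. A heap of size p has a winning move iff p XOR X < p (reduce it to p XOR X).
  11: 11 XOR 26 = 17 ≥ 11 — no move.
  23: 23 XOR 26 = 13 < 23 — winning move (to 13).
  1: 1 XOR 26 = 27 ≥ 1 — no move.
  7: 7 XOR 26 = 29 ≥ 7 — no move.
That gives 1 winning move.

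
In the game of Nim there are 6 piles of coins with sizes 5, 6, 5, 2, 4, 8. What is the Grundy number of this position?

8

Nim-sum: 5 ^ 6 ^ 5 ^ 2 ^ 4 ^ 8 = 8.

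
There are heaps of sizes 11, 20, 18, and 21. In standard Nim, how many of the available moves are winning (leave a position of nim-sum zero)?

Nim-sum: 11 XOR 20 XOR 18 XOR 21 = 24.
The overall nim-sum is X = 24. A heap of size p has a winning move iff p XOR X < p (reduce it to p XOR X).
  11: 11 XOR 24 = 19 ≥ 11 — no move.
  20: 20 XOR 24 = 12 < 20 — winning move (to 12).
  18: 18 XOR 24 = 10 < 18 — winning move (to 10).
  21: 21 XOR 24 = 13 < 21 — winning move (to 13).
That gives 3 winning moves.

3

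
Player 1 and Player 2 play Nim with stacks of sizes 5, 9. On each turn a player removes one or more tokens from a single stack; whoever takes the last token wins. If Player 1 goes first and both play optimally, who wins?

Player 1 wins

Bitwise XOR of the heap sizes:
  0101  (5)
  1001  (9)
  ----
  1100  (12)
The nim-sum is 12 ≠ 0, so this is an N-position: the player to move can win; Player 1 has a winning move.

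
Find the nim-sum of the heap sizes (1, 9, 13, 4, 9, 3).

Compute the nim-sum pairwise:
1 ^ 9 = 8
8 ^ 13 = 5
5 ^ 4 = 1
1 ^ 9 = 8
8 ^ 3 = 11

11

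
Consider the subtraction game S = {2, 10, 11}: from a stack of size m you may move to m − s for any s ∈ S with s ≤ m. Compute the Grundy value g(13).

0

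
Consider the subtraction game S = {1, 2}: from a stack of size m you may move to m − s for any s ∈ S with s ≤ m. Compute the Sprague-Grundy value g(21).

Compute g(0), g(1), … for moves {1, 2}:
k:     0  1  2  3  4  5  6  7  8  9 10 11 12 13 14 15 16 17 18 19 20 21
g(k):  0  1  2  0  1  2  0  1  2  0  1  2  0  1  2  0  1  2  0  1  2  0
So g(21) = 0.

0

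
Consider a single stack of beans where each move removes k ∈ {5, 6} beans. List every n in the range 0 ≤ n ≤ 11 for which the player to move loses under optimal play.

0, 1, 2, 3, 4, 11

Grundy values for subtraction set {5, 6}:
g(0) = mex{} = 0
g(1) = mex{} = 0
g(2) = mex{} = 0
g(3) = mex{} = 0
g(4) = mex{} = 0
g(5) = mex{0} = 1
g(6) = mex{0} = 1
g(7) = mex{0} = 1
g(8) = mex{0} = 1
g(9) = mex{0} = 1
g(10) = mex{0,1} = 2
g(11) = mex{1} = 0
The P-positions (g = 0) in 0..11 are 0, 1, 2, 3, 4, 11.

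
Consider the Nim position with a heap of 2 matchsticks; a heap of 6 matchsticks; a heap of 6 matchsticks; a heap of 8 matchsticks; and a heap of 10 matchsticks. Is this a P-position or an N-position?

P-position

Compute the nim-sum pairwise:
2 XOR 6 = 4
4 XOR 6 = 2
2 XOR 8 = 10
10 XOR 10 = 0
The nim-sum is 0, so this is a P-position: the player to move is in a losing position under optimal play.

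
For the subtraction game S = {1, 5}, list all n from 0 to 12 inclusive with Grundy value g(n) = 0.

0, 2, 4, 6, 8, 10, 12

Grundy values for subtraction set {1, 5}:
g(0) = mex{} = 0
g(1) = mex{0} = 1
g(2) = mex{1} = 0
g(3) = mex{0} = 1
g(4) = mex{1} = 0
g(5) = mex{0} = 1
g(6) = mex{1} = 0
g(7) = mex{0} = 1
g(8) = mex{1} = 0
g(9) = mex{0} = 1
g(10) = mex{1} = 0
g(11) = mex{0} = 1
g(12) = mex{1} = 0
The P-positions (g = 0) in 0..12 are 0, 2, 4, 6, 8, 10, 12.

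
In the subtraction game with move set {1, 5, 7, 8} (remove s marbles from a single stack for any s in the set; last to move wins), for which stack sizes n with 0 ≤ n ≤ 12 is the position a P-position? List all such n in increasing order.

0, 2, 4, 6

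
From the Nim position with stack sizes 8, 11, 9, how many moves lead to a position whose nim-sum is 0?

3

Bitwise XOR of the heap sizes:
  1000  (8)
  1011  (11)
  1001  (9)
  ----
  1010  (10)
The overall nim-sum is X = 10. A stack of size p has a winning move iff p XOR X < p (reduce it to p XOR X).
  8: 8 XOR 10 = 2 < 8 — winning move (to 2).
  11: 11 XOR 10 = 1 < 11 — winning move (to 1).
  9: 9 XOR 10 = 3 < 9 — winning move (to 3).
That gives 3 winning moves.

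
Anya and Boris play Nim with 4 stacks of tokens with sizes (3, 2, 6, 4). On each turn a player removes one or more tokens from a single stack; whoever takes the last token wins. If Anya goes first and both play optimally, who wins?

Write each in binary and XOR column by column:
  011  (3)
  010  (2)
  110  (6)
  100  (4)
  ---
  011  (3)
The nim-sum is 3 ≠ 0, so this is an N-position: the player to move can win; Anya has a winning move.

Anya wins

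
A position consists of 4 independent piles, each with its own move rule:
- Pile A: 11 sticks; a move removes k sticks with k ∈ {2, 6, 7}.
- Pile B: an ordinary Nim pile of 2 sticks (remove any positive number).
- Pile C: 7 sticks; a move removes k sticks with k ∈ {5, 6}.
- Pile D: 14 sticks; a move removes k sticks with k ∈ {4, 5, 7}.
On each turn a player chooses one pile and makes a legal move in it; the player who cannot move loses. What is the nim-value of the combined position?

Grundy values for pile A (subtraction set {2, 6, 7}):
g(0) = mex{} = 0
g(1) = mex{} = 0
g(2) = mex{0} = 1
g(3) = mex{0} = 1
g(4) = mex{1} = 0
g(5) = mex{1} = 0
g(6) = mex{0} = 1
g(7) = mex{0} = 1
g(8) = mex{0,1} = 2
g(9) = mex{1} = 0
g(10) = mex{0,1,2} = 3
g(11) = mex{0} = 1
So g(11) = 1.
Pile B is a plain Nim pile of size 2, so its Grundy value is 2.
Build the Grundy sequence for pile C with g(k) = mex{g(k−s) : s ∈ {5, 6}, s ≤ k}:
g(0) = mex{} = 0
g(1) = mex{} = 0
g(2) = mex{} = 0
g(3) = mex{} = 0
g(4) = mex{} = 0
g(5) = mex{0} = 1
g(6) = mex{0} = 1
g(7) = mex{0} = 1
So g(7) = 1.
Build the Grundy sequence for pile D with g(k) = mex{g(k−s) : s ∈ {4, 5, 7}, s ≤ k}:
g(0) = mex{} = 0
g(1) = mex{} = 0
g(2) = mex{} = 0
g(3) = mex{} = 0
g(4) = mex{0} = 1
g(5) = mex{0} = 1
g(6) = mex{0} = 1
g(7) = mex{0} = 1
g(8) = mex{0,1} = 2
g(9) = mex{0,1} = 2
g(10) = mex{0,1} = 2
g(11) = mex{1} = 0
g(12) = mex{1,2} = 0
g(13) = mex{1,2} = 0
g(14) = mex{1,2} = 0
So g(14) = 0.
By the Sprague-Grundy theorem, the Grundy value of a sum of independent games is the XOR of the component values.
Combined value = 1 ⊕ 2 ⊕ 1 ⊕ 0 = 2.

2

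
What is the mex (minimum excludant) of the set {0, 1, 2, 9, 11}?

3

The values 0, 1, 2 are all present; 3 is the first non-negative integer missing from the set.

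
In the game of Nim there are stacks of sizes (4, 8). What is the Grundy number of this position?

Nim-sum: 4 ⊕ 8 = 12.

12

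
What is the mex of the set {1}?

0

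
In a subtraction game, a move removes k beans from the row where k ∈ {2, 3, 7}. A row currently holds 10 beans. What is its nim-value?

0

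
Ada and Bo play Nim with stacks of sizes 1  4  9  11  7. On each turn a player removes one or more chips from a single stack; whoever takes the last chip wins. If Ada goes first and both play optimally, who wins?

Nim-sum: 1 ⊕ 4 ⊕ 9 ⊕ 11 ⊕ 7 = 0.
The nim-sum is 0, so this is a P-position: the player to move is in a losing position under optimal play; Ada is about to move from it and so loses — Bo wins.

Bo wins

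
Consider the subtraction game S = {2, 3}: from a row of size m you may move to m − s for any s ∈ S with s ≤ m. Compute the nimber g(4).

2

Build the Grundy sequence with g(k) = mex{g(k−s) : s ∈ {2, 3}, s ≤ k}:
k:     0  1  2  3  4
g(k):  0  0  1  1  2
So g(4) = 2.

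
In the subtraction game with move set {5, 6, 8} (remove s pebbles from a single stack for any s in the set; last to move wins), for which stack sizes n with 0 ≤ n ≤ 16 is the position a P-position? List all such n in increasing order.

Grundy values for subtraction set {5, 6, 8}:
k:     0  1  2  3  4  5  6  7  8  9 10 11 12 13 14 15 16
g(k):  0  0  0  0  0  1  1  1  1  1  2  2  2  0  0  0  0
The P-positions (g = 0) in 0..16 are 0, 1, 2, 3, 4, 13, 14, 15, 16.

0, 1, 2, 3, 4, 13, 14, 15, 16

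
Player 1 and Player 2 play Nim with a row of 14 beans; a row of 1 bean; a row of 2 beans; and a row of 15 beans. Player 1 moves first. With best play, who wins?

Nim-sum: 14 ^ 1 ^ 2 ^ 15 = 2.
The nim-sum is 2 ≠ 0, so this is an N-position: the player to move can win; Player 1 has a winning move.

Player 1 wins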